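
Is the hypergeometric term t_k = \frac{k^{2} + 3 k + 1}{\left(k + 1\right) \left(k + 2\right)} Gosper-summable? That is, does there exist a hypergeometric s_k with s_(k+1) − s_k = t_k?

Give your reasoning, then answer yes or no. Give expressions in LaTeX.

Yes. s_k = \frac{k^{2}}{k + 1}.

r(k) = (k + 1)*(3*k + (k + 1)**2 + 4)/((k + 3)*(k**2 + 3*k + 1)) after simplifying.
Factor: A=k + 1; B=k + 3; C=k**2 + 3*k + 1.
Need (k + 1)·f(k+1) − (k + 2)·f(k) = k**2 + 3*k + 1.
d = 2 from the (1,1,2) case.
A polynomial solution: f(k) = k**2.
Certificate R = B(k−1)f/C = k**2*(k + 2)/(k**2 + 3*k + 1) gives s_k = k**2/(k + 1).
Verify: (k**2 + 3*k + 1)/(k**2 + 3*k + 2) matches t_k.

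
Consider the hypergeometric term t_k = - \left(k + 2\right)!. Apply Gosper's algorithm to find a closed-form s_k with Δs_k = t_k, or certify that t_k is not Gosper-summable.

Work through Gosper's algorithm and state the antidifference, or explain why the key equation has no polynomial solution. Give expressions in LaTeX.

Step 1: r(k) = k + 3.
Gosper form: A/B · C(k+1)/C(k) with A=k + 3, B=1, C=1.
f must satisfy (k + 3)·f(k+1) − (1)·f(k) = 1.
Degrees (1,0,0) ⇒ d ≤ -1.
deg f ≤ -1 is impossible — no certificate.

not Gosper-summable; s_k does not exist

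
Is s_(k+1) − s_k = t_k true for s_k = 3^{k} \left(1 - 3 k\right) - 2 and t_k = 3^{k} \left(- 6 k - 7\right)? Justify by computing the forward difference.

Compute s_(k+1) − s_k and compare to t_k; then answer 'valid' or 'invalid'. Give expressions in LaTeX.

s_(k+1) = -3*3**k*(3*k + 2) - 2
s_(k+1) − s_k = 3**k*(-6*k - 7)
(s_(k+1) − s_k) − t_k = 0

Valid — Δs_k = t_k.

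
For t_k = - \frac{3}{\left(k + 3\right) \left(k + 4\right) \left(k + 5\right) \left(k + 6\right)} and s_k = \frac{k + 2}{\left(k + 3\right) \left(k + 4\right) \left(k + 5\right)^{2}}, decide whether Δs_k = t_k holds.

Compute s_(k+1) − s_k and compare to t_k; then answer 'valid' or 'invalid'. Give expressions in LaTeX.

s_(k+1) = (k + 3)/((k + 4)*(k + 5)*(k + 6)**2)
s_(k+1) − s_k = (-(k + 2)*(k + 6)**2 + (k + 3)**2*(k + 5))/((k + 3)*(k + 4)*(k + 5)**2*(k + 6)**2)
(s_(k+1) − s_k) − t_k = 3*(4*k + 21)/(k**6 + 29*k**5 + 347*k**4 + 2191*k**3 + 7692*k**2 + 14220*k + 10800)

Invalid: residual \frac{3 \left(4 k + 21\right)}{k^{6} + 29 k^{5} + 347 k^{4} + 2191 k^{3} + 7692 k^{2} + 14220 k + 10800} ≠ 0.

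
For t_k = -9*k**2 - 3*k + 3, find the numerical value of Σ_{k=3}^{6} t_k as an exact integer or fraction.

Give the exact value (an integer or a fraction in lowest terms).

Σ = -816

r(k) = (k + 3*(k + 1)**2)/(3*k**2 + k - 1) after simplifying.
A = 1, B = 1, C = k**2 + k/3 - 1/3.
Set up (1)·f(k+1) − (1)·f(k) − (k**2 + k/3 - 1/3) = 0.
deg f ≤ 3 (via 0,0,2).
Coefficient equations give f(k) = k*(k**2 - k - 1)/3.
Get s_k = R·t_k = 3*k*(-k**2 + k + 1) with R(k) = B(k−1)f(k)/C(k) = k*(k**2 - k - 1)/(3*k**2 + k - 1).
Verify: -9*k**2 - 3*k + 3 matches t_k.
Sum = s_(7) − s_(3); s_(7) = -861, s_(3) = -45 ⇒ -816.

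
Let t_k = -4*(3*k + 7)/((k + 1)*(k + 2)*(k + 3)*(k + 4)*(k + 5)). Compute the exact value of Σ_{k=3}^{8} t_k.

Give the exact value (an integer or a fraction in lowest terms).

r(k) = (k + 1)*(3*k + 10)/((k + 6)*(3*k + 7)) after simplifying.
Take A(k)=k + 1, B(k)=k + 6, C(k)=k + 7/3.
Need (k + 1)·f(k+1) − (k + 5)·f(k) = k + 7/3.
Bound: deg f ≤ 4.
Solve for f: f(k) = k*(k + 2)*(k**2 + 8*k + 19)/36 (degree 4 ≤ 4).
R(k) = B(k−1)·f(k)/C(k) = k*(k + 2)*(k + 5)*(k**2 + 8*k + 19)/(12*(3*k + 7)); s_k = R·t_k = k*(-k**2 - 8*k - 19)/(3*(k**3 + 8*k**2 + 19*k + 12)).
Verify: 4*(-3*k - 7)/(k**5 + 15*k**4 + 85*k**3 + 225*k**2 + 274*k + 120) matches t_k.
Evaluate s at k=9 and k=3: -43/130 and -13/42; difference -29/1365.

Σ = -29/1365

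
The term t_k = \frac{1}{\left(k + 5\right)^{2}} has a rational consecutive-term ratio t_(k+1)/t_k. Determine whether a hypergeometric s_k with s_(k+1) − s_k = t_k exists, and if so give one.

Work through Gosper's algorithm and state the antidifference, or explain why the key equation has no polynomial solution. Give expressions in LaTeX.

Ratio r(k) = (k + 5)**2/(k + 6)**2.
Factor: A=k**2 + 10*k + 25; B=k**2 + 12*k + 36; C=1.
f must satisfy (k**2 + 10*k + 25)·f(k+1) − (k**2 + 10*k + 25)·f(k) = 1.
Bound: deg f ≤ 0.
f = c0 ⇒ A·f(k+1) − B(k−1)·f(k) − C = -1. The system {-1 = 0} is inconsistent; no antidifference.

none — t_k is not Gosper-summable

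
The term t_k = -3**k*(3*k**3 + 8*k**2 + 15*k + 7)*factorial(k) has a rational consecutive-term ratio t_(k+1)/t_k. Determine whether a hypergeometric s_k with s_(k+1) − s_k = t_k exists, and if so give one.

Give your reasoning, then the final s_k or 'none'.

s_k = -3**k*(k**2 + 2)*factorial(k)

Ratio r(k) = 3*(3*k**4 + 20*k**3 + 57*k**2 + 73*k + 33)/(3*k**3 + 8*k**2 + 15*k + 7).
Gosper form: A/B · C(k+1)/C(k) with A=3*k + 3, B=1, C=k**3 + 8*k**2/3 + 5*k + 7/3.
f must satisfy (3*k + 3)·f(k+1) − (1)·f(k) = k**3 + 8*k**2/3 + 5*k + 7/3.
From deg A=1, deg B=0, deg C=3: d=2.
A polynomial solution: f(k) = (k**2 + 2)/3.
Get s_k = R·t_k = -3**k*(k**2 + 2)*factorial(k) with R(k) = B(k−1)f(k)/C(k) = (k**2 + 2)/(3*k**3 + 8*k**2 + 15*k + 7).
Verify: -3**k*(3*k**3 + 8*k**2 + 15*k + 7)*factorial(k) matches t_k.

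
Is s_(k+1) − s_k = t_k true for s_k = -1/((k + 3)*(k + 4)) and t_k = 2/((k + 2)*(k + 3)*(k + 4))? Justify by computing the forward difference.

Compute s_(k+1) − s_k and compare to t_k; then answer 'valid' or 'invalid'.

s_(k+1) = -1/((k + 4)*(k + 5))
s_(k+1) − s_k = 2/(k**3 + 12*k**2 + 47*k + 60)
(s_(k+1) − s_k) − t_k = -6/(k**4 + 14*k**3 + 71*k**2 + 154*k + 120)

Invalid: residual -6/(k**4 + 14*k**3 + 71*k**2 + 154*k + 120) ≠ 0.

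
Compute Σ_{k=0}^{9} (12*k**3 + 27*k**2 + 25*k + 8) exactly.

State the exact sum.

Σ = 33200

Compute t_(k+1)/t_k: get (12*k**3 + 63*k**2 + 115*k + 72)/(12*k**3 + 27*k**2 + 25*k + 8).
Factor: A=1; B=1; C=k**3 + 9*k**2/4 + 25*k/12 + 2/3.
Set up (1)·f(k+1) − (1)·f(k) − (k**3 + 9*k**2/4 + 25*k/12 + 2/3) = 0.
Bound: deg f ≤ 4.
Solve for f: f(k) = k**2*(3*k**2 + 3*k + 2)/12 (degree 4 ≤ 4).
Get s_k = R·t_k = k**2*(3*k**2 + 3*k + 2) with R(k) = B(k−1)f(k)/C(k) = k**2*(3*k**2 + 3*k + 2)/(12*k**3 + 27*k**2 + 25*k + 8).
Check: Δs_k = 12*k**3 + 27*k**2 + 25*k + 8. ✓
Σ_(k=0)^(9) t_k = s_(10) − s_(0) = 33200 − (0) = 33200.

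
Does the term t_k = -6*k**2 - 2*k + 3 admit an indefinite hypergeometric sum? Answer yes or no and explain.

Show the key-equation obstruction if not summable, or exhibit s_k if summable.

Yes. s_k = k*(-2*k**2 + 2*k + 3).

Compute t_(k+1)/t_k: get (6*k**2 + 14*k + 5)/(6*k**2 + 2*k - 3).
Take A(k)=1, B(k)=1, C(k)=k**2 + k/3 - 1/2.
Set up (1)·f(k+1) − (1)·f(k) − (k**2 + k/3 - 1/2) = 0.
d = 3 from the (0,0,2) case.
A polynomial solution: f(k) = k*(2*k**2 - 2*k - 3)/6.
Then R = B(k−1)f/C = k*(2*k**2 - 2*k - 3)/(6*k**2 + 2*k - 3), so s_k = R(k)·t_k = k*(-2*k**2 + 2*k + 3).
s_(k+1) − s_k = -6*k**2 - 2*k + 3 = t_k.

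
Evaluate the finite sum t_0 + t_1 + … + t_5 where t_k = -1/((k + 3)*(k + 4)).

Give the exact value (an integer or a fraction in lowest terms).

Ratio r(k) = (k + 3)/(k + 5).
Normal form (A,B,C) = (k + 3, k + 5, 1).
f must satisfy (k + 3)·f(k+1) − (k + 4)·f(k) = 1.
Bound: deg f ≤ 1.
Match coefficients ⇒ f(k) = k/3.
Get s_k = R·t_k = -k/(3*k + 9) with R(k) = B(k−1)f(k)/C(k) = k*(k + 4)/3.
s_(k+1) − s_k = -1/(k**2 + 7*k + 12) = t_k.
Σ_(k=0)^(5) t_k = s_(6) − s_(0) = -2/9 − (0) = -2/9.

Σ = -2/9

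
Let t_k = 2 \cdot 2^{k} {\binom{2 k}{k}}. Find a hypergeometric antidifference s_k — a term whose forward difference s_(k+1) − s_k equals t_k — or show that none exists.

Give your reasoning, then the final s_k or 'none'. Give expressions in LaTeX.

The ratio is 4*(2*k + 1)/(k + 1).
Normal form (A,B,C) = (8*k + 4, k + 1, 1).
Set up (8*k + 4)·f(k+1) − (k)·f(k) − (1) = 0.
From deg A=1, deg B=1, deg C=0: d=-1.
deg f ≤ -1 is impossible — no certificate.

no hypergeometric antidifference exists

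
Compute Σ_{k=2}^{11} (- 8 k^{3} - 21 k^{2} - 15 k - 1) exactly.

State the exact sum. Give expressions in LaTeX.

Ratio r(k) = (8*k**3 + 45*k**2 + 81*k + 45)/(8*k**3 + 21*k**2 + 15*k + 1).
Factor: A=1; B=1; C=k**3 + 21*k**2/8 + 15*k/8 + 1/8.
Set up (1)·f(k+1) − (1)·f(k) − (k**3 + 21*k**2/8 + 15*k/8 + 1/8) = 0.
Degrees (0,0,3) ⇒ d ≤ 4.
Solving with deg f ≤ 4: f(k) = k*(2*k**3 + 3*k**2 - k - 3)/8.
Certificate R = B(k−1)f/C = k*(2*k**3 + 3*k**2 - k - 3)/(8*k**3 + 21*k**2 + 15*k + 1) gives s_k = k*(-2*k**3 - 3*k**2 + k + 3).
s_(k+1) − s_k = -8*k**3 - 21*k**2 - 15*k - 1 = t_k.
Telescoping: Σ = s_(12) − s_(2) = -46476 − (-46) = -46430.

Σ = -46430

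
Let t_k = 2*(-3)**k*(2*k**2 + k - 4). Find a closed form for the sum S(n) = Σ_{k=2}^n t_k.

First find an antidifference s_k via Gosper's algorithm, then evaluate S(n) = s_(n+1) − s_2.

Compute t_(k+1)/t_k: get 3*(-2*k**2 - 5*k + 1)/(2*k**2 + k - 4).
Take A(k)=-3, B(k)=1, C(k)=k**2 + k/2 - 2.
Set up (-3)·f(k+1) − (1)·f(k) − (k**2 + k/2 - 2) = 0.
deg f ≤ 2 (via 0,0,2).
Coefficient equations give f(k) = -(k - 2)*(k + 1)/4.
Then R = B(k−1)f/C = -(k - 2)*(k + 1)/(2*(2*k**2 + k - 4)), so s_k = R(k)·t_k = (-3)**k*(-k**2 + k + 2).
Check: Δs_k = 2*(-3)**k*(2*k**2 + k - 4). ✓
Telescope: S(n) = s_(n+1) − s_(2) = (-3)**(n + 1)*(-n**2 - n + 2) − (0) = (-3)**(n + 1)*(-n**2 - n + 2).

S(n) = (-3)**(n + 1)*(-n**2 - n + 2)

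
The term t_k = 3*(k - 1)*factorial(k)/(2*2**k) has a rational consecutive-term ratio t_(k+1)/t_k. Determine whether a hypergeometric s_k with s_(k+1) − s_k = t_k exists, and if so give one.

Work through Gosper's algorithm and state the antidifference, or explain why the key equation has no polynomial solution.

The ratio is k*(k + 1)/(2*(k - 1)).
Factor: A=k/2 + 1/2; B=1; C=k - 1.
Key eq: (k/2 + 1/2)·f(k+1) = (1)·f(k) + (k - 1).
deg f ≤ 0 (via 1,0,1).
A polynomial solution: f(k) = 2.
Certificate R = B(k−1)f/C = 2/(k - 1) gives s_k = 3*factorial(k)/2**k.
s_(k+1) − s_k = 3*(k - 1)*factorial(k)/(2*2**k) = t_k.

s_k = 3*factorial(k)/2**k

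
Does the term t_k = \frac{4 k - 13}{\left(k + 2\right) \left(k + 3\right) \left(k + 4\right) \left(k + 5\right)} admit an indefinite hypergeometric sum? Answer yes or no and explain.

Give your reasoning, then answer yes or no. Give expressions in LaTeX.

Yes. s_k = \frac{k \left(- k^{2} - 9 k - 42\right)}{8 \left(k + 2\right) \left(k + 3\right) \left(k + 4\right)}.

r(k) = (k + 2)*(4*k - 9)/((k + 6)*(4*k - 13)) after simplifying.
Take A(k)=k + 2, B(k)=k + 6, C(k)=k - 13/4.
Key eq: (k + 2)·f(k+1) = (k + 5)·f(k) + (k - 13/4).
d = 3 from the (1,1,1) case.
Coefficient equations give f(k) = -k*(k**2 + 9*k + 42)/32.
Certificate R = B(k−1)f/C = -k*(k + 5)*(k**2 + 9*k + 42)/(8*(4*k - 13)) gives s_k = k*(-k**2 - 9*k - 42)/(8*(k + 2)*(k + 3)*(k + 4)).
Δs = (4*k - 13)/(k**4 + 14*k**3 + 71*k**2 + 154*k + 120), as required.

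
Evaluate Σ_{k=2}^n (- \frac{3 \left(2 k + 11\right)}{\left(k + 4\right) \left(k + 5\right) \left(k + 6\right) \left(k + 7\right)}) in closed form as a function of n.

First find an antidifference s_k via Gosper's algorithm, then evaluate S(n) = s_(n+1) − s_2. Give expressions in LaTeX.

Compute t_(k+1)/t_k: get (k + 4)*(2*k + 13)/((k + 8)*(2*k + 11)).
Factor: A=k + 4; B=k + 8; C=k + 11/2.
Need (k + 4)·f(k+1) − (k + 7)·f(k) = k + 11/2.
From deg A=1, deg B=1, deg C=1: d=3.
Solving with deg f ≤ 3: f(k) = k*(k + 5)*(k + 10)/48.
So s_k = (B(k−1)f/C)·t_k = (k*(k + 5)*(k + 7)*(k + 10)/(24*(2*k + 11)))·t_k = k*(-k - 10)/(8*(k**2 + 10*k + 24)).
Check: Δs_k = 3*(-2*k - 11)/(k**4 + 22*k**3 + 179*k**2 + 638*k + 840). ✓
s_(n+1) = (-n**2 - 12*n - 11)/(8*(n**2 + 12*n + 35)) and s_(2) = -1/16, so S(n) = (-n**2 - 12*n + 13)/(16*(n**2 + 12*n + 35)).

S(n) = \frac{- n^{2} - 12 n + 13}{16 \left(n^{2} + 12 n + 35\right)}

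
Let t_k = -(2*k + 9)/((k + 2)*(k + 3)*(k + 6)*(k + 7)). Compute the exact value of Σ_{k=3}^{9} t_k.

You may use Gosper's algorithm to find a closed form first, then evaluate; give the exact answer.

Σ = -49/2880

The ratio is (k + 2)*(k + 6)*(2*k + 11)/((k + 4)*(k + 8)*(2*k + 9)).
Take A(k)=k + 2, B(k)=k + 8, C(k)=k**3 + 27*k**2/2 + 121*k/2 + 90.
Key eq: (k + 2)·f(k+1) = (k + 7)·f(k) + (k**3 + 27*k**2/2 + 121*k/2 + 90).
Bound: deg f ≤ 5.
Match coefficients ⇒ f(k) = k*(k + 3)*(k + 4)*(k + 5)*(k + 8)/24.
So s_k = (B(k−1)f/C)·t_k = (k*(k + 3)*(k + 7)*(k + 8)/(12*(2*k + 9)))·t_k = k*(-k - 8)/(12*(k**2 + 8*k + 12)).
Check: Δs_k = (-2*k - 9)/(k**4 + 18*k**3 + 113*k**2 + 288*k + 252). ✓
Telescoping: Σ = s_(10) − s_(3) = -5/64 − (-11/180) = -49/2880.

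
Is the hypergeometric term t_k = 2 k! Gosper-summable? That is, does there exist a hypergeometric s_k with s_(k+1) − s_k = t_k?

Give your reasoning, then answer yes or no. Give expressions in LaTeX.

r(k) = k + 1 after simplifying.
Factor: A=k + 1; B=1; C=1.
Set up (k + 1)·f(k+1) − (1)·f(k) − (1) = 0.
d = -1 from the (1,0,0) case.
d = -1 < 0 ⇒ no nonzero polynomial f; not summable.

No. Not Gosper-summable.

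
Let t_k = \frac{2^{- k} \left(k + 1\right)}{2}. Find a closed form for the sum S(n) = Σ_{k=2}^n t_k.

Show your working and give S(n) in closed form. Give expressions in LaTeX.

Step 1: r(k) = (k + 2)/(2*(k + 1)).
So A=1/2 and B=1, with C=k + 1.
f must satisfy (1/2)·f(k+1) − (1)·f(k) = k + 1.
deg f ≤ 1 (via 0,0,1).
Solving with deg f ≤ 1: f(k) = -2*(k + 2).
So s_k = (B(k−1)f/C)·t_k = (-2*(k + 2)/(k + 1))·t_k = (-k - 2)/2**k.
Δs = (k + 1)/(2*2**k), as required.
Σ_(k=2)^n t_k = s_(n+1) − s_(2) = (2**(-n - 1)*(-n - 3)) − (-1), i.e. 2**(-n - 1)*(2**(n + 1) - n - 3).

S(n) = 2^{- n - 1} \left(2^{n + 1} - n - 3\right)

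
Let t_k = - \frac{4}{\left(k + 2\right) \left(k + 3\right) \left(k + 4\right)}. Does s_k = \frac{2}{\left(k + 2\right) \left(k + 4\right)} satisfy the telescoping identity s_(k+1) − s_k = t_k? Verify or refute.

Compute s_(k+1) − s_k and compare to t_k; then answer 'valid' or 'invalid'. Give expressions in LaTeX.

Invalid: residual \frac{6}{k^{4} + 14 k^{3} + 71 k^{2} + 154 k + 120} ≠ 0.

s_(k+1) = 2/((k + 3)*(k + 5))
s_(k+1) − s_k = 2*(-2*k - 7)/(k**4 + 14*k**3 + 71*k**2 + 154*k + 120)
(s_(k+1) − s_k) − t_k = 6/(k**4 + 14*k**3 + 71*k**2 + 154*k + 120)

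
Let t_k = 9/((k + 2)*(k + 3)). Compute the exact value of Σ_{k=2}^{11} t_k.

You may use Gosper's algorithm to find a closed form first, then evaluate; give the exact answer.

Σ = 45/28

r(k) = (k + 2)/(k + 4) after simplifying.
So A=k + 2 and B=k + 4, with C=1.
Need (k + 2)·f(k+1) − (k + 3)·f(k) = 1.
deg f ≤ 1 (via 1,1,0).
Solve for f: f(k) = k/2 (degree 1 ≤ 1).
Then R = B(k−1)f/C = k*(k + 3)/2, so s_k = R(k)·t_k = 9*k/(2*(k + 2)).
Verify: 9/(k**2 + 5*k + 6) matches t_k.
Telescoping: Σ = s_(12) − s_(2) = 27/7 − (9/4) = 45/28.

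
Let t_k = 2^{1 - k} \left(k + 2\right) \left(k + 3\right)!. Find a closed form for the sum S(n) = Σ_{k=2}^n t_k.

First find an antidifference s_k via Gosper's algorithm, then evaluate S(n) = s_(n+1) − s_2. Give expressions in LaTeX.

Compute t_(k+1)/t_k: get (k + 3)*(k + 4)/(2*(k + 2)).
Gosper form: A/B · C(k+1)/C(k) with A=k/2 + 2, B=1, C=k + 2.
Need (k/2 + 2)·f(k+1) − (1)·f(k) = k + 2.
Bound: deg f ≤ 0.
Solving with deg f ≤ 0: f(k) = 2.
So s_k = (B(k−1)f/C)·t_k = (2/(k + 2))·t_k = 2**(2 - k)*factorial(k + 3).
Δs = 2**(1 - k)*(k + 2)*factorial(k + 3), as required.
Σ_(k=2)^n t_k = s_(n+1) − s_(2) = (2**(1 - n)*factorial(n + 4)) − (120), i.e. -120 + 2*factorial(n + 4)/2**n.

S(n) = -120 + 2 \cdot 2^{- n} \left(n + 4\right)!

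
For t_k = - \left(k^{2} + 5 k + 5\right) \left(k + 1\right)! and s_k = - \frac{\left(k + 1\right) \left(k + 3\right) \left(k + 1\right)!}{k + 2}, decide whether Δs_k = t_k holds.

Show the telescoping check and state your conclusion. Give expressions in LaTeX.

Invalid: residual \frac{\left(k^{3} + 7 k^{2} + 14 k + 7\right) \left(k + 1\right)!}{\left(k + 2\right) \left(k + 3\right)} ≠ 0.

s_(k+1) = -(k + 2)*(k + 4)*factorial(k + 2)/(k + 3)
s_(k+1) − s_k = -(k**4 + 9*k**3 + 29*k**2 + 41*k + 23)*factorial(k + 1)/((k + 2)*(k + 3))
(s_(k+1) − s_k) − t_k = (k**3 + 7*k**2 + 14*k + 7)*factorial(k + 1)/((k + 2)*(k + 3))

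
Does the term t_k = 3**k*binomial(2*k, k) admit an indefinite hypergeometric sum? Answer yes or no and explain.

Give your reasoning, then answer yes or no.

No; the degree bound rules out any f.

Step 1: r(k) = 6*(2*k + 1)/(k + 1).
Take A(k)=12*k + 6, B(k)=k + 1, C(k)=1.
Solve (12*k + 6)·f(k+1) − (k)·f(k) = 1.
deg f ≤ -1 (via 1,1,0).
Negative degree bound (-1): no f exists, t_k not Gosper-summable.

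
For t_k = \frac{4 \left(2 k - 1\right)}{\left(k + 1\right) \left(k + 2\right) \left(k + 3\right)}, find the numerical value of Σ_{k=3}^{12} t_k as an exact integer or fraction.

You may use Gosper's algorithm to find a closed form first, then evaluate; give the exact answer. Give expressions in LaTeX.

Σ = 167/210

Compute t_(k+1)/t_k: get (k + 1)*(2*k + 1)/((k + 4)*(2*k - 1)).
Take A(k)=k + 1, B(k)=k + 4, C(k)=k - 1/2.
Key eq: (k + 1)·f(k+1) = (k + 3)·f(k) + (k - 1/2).
Bound: deg f ≤ 2.
Solve for f: f(k) = k*(k - 5)/8 (degree 2 ≤ 2).
Get s_k = R·t_k = k*(k - 5)/((k + 1)*(k + 2)) with R(k) = B(k−1)f(k)/C(k) = k*(k - 5)*(k + 3)/(4*(2*k - 1)).
Verify: 4*(2*k - 1)/(k**3 + 6*k**2 + 11*k + 6) matches t_k.
Sum = s_(13) − s_(3); s_(13) = 52/105, s_(3) = -3/10 ⇒ 167/210.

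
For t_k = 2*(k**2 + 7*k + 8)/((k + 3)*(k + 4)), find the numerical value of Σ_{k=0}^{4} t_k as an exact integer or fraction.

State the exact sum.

The ratio is (k + 3)*(7*k + (k + 1)**2 + 15)/((k + 5)*(k**2 + 7*k + 8)).
Normal form (A,B,C) = (k + 3, k + 5, k**2 + 7*k + 8).
Set up (k + 3)·f(k+1) − (k + 4)·f(k) − (k**2 + 7*k + 8) = 0.
deg f ≤ 2 (via 1,1,2).
Coefficient equations give f(k) = k*(3*k + 5)/3.
R(k) = B(k−1)·f(k)/C(k) = k*(k + 4)*(3*k + 5)/(3*(k**2 + 7*k + 8)); s_k = R·t_k = 2*k*(3*k + 5)/(3*(k + 3)).
Δs = 2*(k**2 + 7*k + 8)/(k**2 + 7*k + 12), as required.
Telescoping: Σ = s_(5) − s_(0) = 25/3 − (0) = 25/3.

Σ = 25/3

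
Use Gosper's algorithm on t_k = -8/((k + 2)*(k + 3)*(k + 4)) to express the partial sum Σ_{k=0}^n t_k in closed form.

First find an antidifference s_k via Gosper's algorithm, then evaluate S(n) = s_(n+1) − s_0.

S(n) = 2*(-n**2 - 7*n - 6)/(3*(n**2 + 7*n + 12))

r(k) = (k + 2)/(k + 5) after simplifying.
Take A(k)=k + 2, B(k)=k + 5, C(k)=1.
Key eq: (k + 2)·f(k+1) = (k + 4)·f(k) + (1).
deg f ≤ 2 (via 1,1,0).
Solving with deg f ≤ 2: f(k) = k*(k + 5)/12.
So s_k = (B(k−1)f/C)·t_k = (k*(k + 4)*(k + 5)/12)·t_k = 2*k*(-k - 5)/(3*(k + 2)*(k + 3)).
Δs = -8/(k**3 + 9*k**2 + 26*k + 24), as required.
s_(n+1) = 2*(-n**2 - 7*n - 6)/(3*(n**2 + 7*n + 12)) and s_(0) = 0, so S(n) = 2*(-n**2 - 7*n - 6)/(3*(n**2 + 7*n + 12)).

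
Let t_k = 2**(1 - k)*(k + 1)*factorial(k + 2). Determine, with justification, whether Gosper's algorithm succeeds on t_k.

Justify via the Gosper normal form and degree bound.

Ratio r(k) = (k + 2)*(k + 3)/(2*(k + 1)).
Normal form (A,B,C) = (k/2 + 3/2, 1, k + 1).
f must satisfy (k/2 + 3/2)·f(k+1) − (1)·f(k) = k + 1.
Bound: deg f ≤ 0.
Coefficient equations give f(k) = 2.
So s_k = (B(k−1)f/C)·t_k = (2/(k + 1))·t_k = 2**(2 - k)*factorial(k + 2).
Verify: 2**(1 - k)*(k + 1)*factorial(k + 2) matches t_k.

Yes. s_k = 2**(2 - k)*factorial(k + 2).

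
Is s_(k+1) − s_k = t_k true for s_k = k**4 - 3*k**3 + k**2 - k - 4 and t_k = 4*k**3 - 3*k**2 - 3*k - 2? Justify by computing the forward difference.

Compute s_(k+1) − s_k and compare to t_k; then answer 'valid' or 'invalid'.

s_(k+1) = k**4 + k**3 - 2*k**2 - 4*k - 6
s_(k+1) − s_k = 4*k**3 - 3*k**2 - 3*k - 2
(s_(k+1) − s_k) − t_k = 0

Valid — Δs_k = t_k.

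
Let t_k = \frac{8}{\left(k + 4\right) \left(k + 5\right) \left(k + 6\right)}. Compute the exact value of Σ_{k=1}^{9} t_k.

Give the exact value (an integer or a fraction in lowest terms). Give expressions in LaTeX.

Σ = 4/35

r(k) = (k + 4)/(k + 7) after simplifying.
A = k + 4, B = k + 7, C = 1.
Set up (k + 4)·f(k+1) − (k + 6)·f(k) − (1) = 0.
Bound: deg f ≤ 2.
Solving with deg f ≤ 2: f(k) = k*(k + 9)/40.
Get s_k = R·t_k = k*(k + 9)/(5*(k + 4)*(k + 5)) with R(k) = B(k−1)f(k)/C(k) = k*(k + 6)*(k + 9)/40.
Check: Δs_k = 8/(k**3 + 15*k**2 + 74*k + 120). ✓
Σ_(k=1)^(9) t_k = s_(10) − s_(1) = 19/105 − (1/15) = 4/35.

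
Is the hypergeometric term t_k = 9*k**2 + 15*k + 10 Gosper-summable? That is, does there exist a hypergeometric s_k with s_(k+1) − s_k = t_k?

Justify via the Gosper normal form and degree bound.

Yes. s_k = k*(3*k**2 + 3*k + 4).

r(k) = (9*k**2 + 33*k + 34)/(9*k**2 + 15*k + 10) after simplifying.
Take A(k)=1, B(k)=1, C(k)=k**2 + 5*k/3 + 10/9.
Set up (1)·f(k+1) − (1)·f(k) − (k**2 + 5*k/3 + 10/9) = 0.
d = 3 from the (0,0,2) case.
Coefficient equations give f(k) = k*(3*k**2 + 3*k + 4)/9.
Get s_k = R·t_k = k*(3*k**2 + 3*k + 4) with R(k) = B(k−1)f(k)/C(k) = k*(3*k**2 + 3*k + 4)/(9*k**2 + 15*k + 10).
s_(k+1) − s_k = 9*k**2 + 15*k + 10 = t_k.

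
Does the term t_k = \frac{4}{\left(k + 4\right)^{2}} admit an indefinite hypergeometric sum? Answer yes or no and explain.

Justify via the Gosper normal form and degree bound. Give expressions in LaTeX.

Step 1: r(k) = (k + 4)**2/(k + 5)**2.
Take A(k)=k**2 + 8*k + 16, B(k)=k**2 + 10*k + 25, C(k)=1.
Key eq: (k**2 + 8*k + 16)·f(k+1) = (k**2 + 8*k + 16)·f(k) + (1).
deg f ≤ 0 (via 2,2,0).
Generic f = c0 gives residual -1; -1 = 0 cannot hold, so t_k is not Gosper-summable.

No — t_k has no hypergeometric antidifference.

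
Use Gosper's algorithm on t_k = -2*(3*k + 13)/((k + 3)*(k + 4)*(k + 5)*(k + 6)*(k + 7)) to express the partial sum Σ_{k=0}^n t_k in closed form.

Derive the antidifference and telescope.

t_(k+1)/t_k = (k + 3)*(3*k + 16)/((k + 8)*(3*k + 13)).
Gosper form: A/B · C(k+1)/C(k) with A=k + 3, B=k + 8, C=k + 13/3.
Set up (k + 3)·f(k+1) − (k + 7)·f(k) − (k + 13/3) = 0.
From deg A=1, deg B=1, deg C=1: d=4.
A polynomial solution: f(k) = k*(k + 4)*(k**2 + 14*k + 63)/270.
Get s_k = R·t_k = k*(-k**2 - 14*k - 63)/(45*(k**3 + 14*k**2 + 63*k + 90)) with R(k) = B(k−1)f(k)/C(k) = k*(k + 4)*(k + 7)*(k**2 + 14*k + 63)/(90*(3*k + 13)).
Verify: 2*(-3*k - 13)/(k**5 + 25*k**4 + 245*k**3 + 1175*k**2 + 2754*k + 2520) matches t_k.
Telescope: S(n) = s_(n+1) − s_(0) = (-n**3 - 17*n**2 - 94*n - 78)/(45*(n**3 + 17*n**2 + 94*n + 168)) − (0) = (-n**3 - 17*n**2 - 94*n - 78)/(45*(n**3 + 17*n**2 + 94*n + 168)).

S(n) = (-n**3 - 17*n**2 - 94*n - 78)/(45*(n**3 + 17*n**2 + 94*n + 168))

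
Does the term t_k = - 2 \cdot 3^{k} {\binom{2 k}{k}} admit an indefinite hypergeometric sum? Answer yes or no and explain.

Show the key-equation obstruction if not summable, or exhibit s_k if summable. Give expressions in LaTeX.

r(k) = 6*(2*k + 1)/(k + 1) after simplifying.
So A=12*k + 6 and B=k + 1, with C=1.
f must satisfy (12*k + 6)·f(k+1) − (k)·f(k) = 1.
deg f ≤ -1 (via 1,1,0).
Negative degree bound (-1): no f exists, t_k not Gosper-summable.

No; the degree bound rules out any f.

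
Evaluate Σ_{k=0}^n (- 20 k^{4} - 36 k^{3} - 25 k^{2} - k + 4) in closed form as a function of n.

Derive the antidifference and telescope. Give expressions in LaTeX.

The ratio is (20*k**4 + 116*k**3 + 253*k**2 + 239*k + 78)/(20*k**4 + 36*k**3 + 25*k**2 + k - 4).
Factor: A=1; B=1; C=k**4 + 9*k**3/5 + 5*k**2/4 + k/20 - 1/5.
Need (1)·f(k+1) − (1)·f(k) = k**4 + 9*k**3/5 + 5*k**2/4 + k/20 - 1/5.
d = 5 from the (0,0,4) case.
Solving with deg f ≤ 5: f(k) = k*(4*k**4 - k**3 - 3*k**2 - 3*k - 1)/20.
R(k) = B(k−1)·f(k)/C(k) = k*(4*k**4 - k**3 - 3*k**2 - 3*k - 1)/(20*k**4 + 36*k**3 + 25*k**2 + k - 4); s_k = R·t_k = k*(-4*k**4 + k**3 + 3*k**2 + 3*k + 1).
s_(k+1) − s_k = -20*k**4 - 36*k**3 - 25*k**2 - k + 4 = t_k.
Evaluate: s_(n+1) = -4*n**5 - 19*n**4 - 33*n**3 - 22*n**2 + 4; subtract s_(0) = 0 ⇒ S(n) = -4*n**5 - 19*n**4 - 33*n**3 - 22*n**2 + 4.

S(n) = - 4 n^{5} - 19 n^{4} - 33 n^{3} - 22 n^{2} + 4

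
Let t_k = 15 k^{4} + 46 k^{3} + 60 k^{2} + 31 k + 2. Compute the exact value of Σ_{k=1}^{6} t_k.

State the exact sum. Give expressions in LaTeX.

Σ = 60534

Ratio r(k) = (15*k**4 + 106*k**3 + 288*k**2 + 349*k + 154)/(15*k**4 + 46*k**3 + 60*k**2 + 31*k + 2).
So A=1 and B=1, with C=k**4 + 46*k**3/15 + 4*k**2 + 31*k/15 + 2/15.
f must satisfy (1)·f(k+1) − (1)·f(k) = k**4 + 46*k**3/15 + 4*k**2 + 31*k/15 + 2/15.
Degrees (0,0,4) ⇒ d ≤ 5.
Solve for f: f(k) = k*(k + 1)*(3*k**3 + k**2 + k - 4)/15 (degree 5 ≤ 5).
Certificate R = B(k−1)f/C = k*(3*k**3 + k**2 + k - 4)/(15*k**3 + 31*k**2 + 29*k + 2) gives s_k = k*(3*k**4 + 4*k**3 + 2*k**2 - 3*k - 4).
Verify: 15*k**4 + 46*k**3 + 60*k**2 + 31*k + 2 matches t_k.
Sum = s_(7) − s_(1); s_(7) = 60536, s_(1) = 2 ⇒ 60534.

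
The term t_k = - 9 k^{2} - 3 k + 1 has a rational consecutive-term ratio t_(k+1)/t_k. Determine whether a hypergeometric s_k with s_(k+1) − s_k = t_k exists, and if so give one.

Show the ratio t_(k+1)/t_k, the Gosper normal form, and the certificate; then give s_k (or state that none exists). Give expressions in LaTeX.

The ratio is (9*k**2 + 21*k + 11)/(9*k**2 + 3*k - 1).
Normal form (A,B,C) = (1, 1, k**2 + k/3 - 1/9).
Need (1)·f(k+1) − (1)·f(k) = k**2 + k/3 - 1/9.
Degrees (0,0,2) ⇒ d ≤ 3.
Match coefficients ⇒ f(k) = k*(3*k**2 - 3*k - 1)/9.
So s_k = (B(k−1)f/C)·t_k = (k*(3*k**2 - 3*k - 1)/(9*k**2 + 3*k - 1))·t_k = k*(-3*k**2 + 3*k + 1).
Verify: -9*k**2 - 3*k + 1 matches t_k.

s_k = k \left(- 3 k^{2} + 3 k + 1\right)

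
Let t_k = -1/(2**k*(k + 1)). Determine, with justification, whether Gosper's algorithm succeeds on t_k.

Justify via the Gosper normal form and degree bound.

Compute t_(k+1)/t_k: get (k + 1)/(2*(k + 2)).
A = k/2 + 1/2, B = k + 2, C = 1.
Key eq: (k/2 + 1/2)·f(k+1) = (k + 1)·f(k) + (1).
From deg A=1, deg B=1, deg C=0: d=-1.
Negative degree bound (-1): no f exists, t_k not Gosper-summable.

No — t_k has no hypergeometric antidifference.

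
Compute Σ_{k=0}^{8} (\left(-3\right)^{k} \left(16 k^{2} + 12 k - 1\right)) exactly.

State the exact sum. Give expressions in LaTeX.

Σ = 5826167

Ratio r(k) = 3*(-16*k**2 - 44*k - 27)/(16*k**2 + 12*k - 1).
A = -3, B = 1, C = k**2 + 3*k/4 - 1/16.
f must satisfy (-3)·f(k+1) − (1)·f(k) = k**2 + 3*k/4 - 1/16.
d = 2 from the (0,0,2) case.
A polynomial solution: f(k) = -(k - 1)*(4*k + 1)/16.
So s_k = (B(k−1)f/C)·t_k = (-(k - 1)*(4*k + 1)/(16*k**2 + 12*k - 1))·t_k = (-3)**k*(-4*k**2 + 3*k + 1).
Check: Δs_k = (-3)**k*(16*k**2 + 12*k - 1). ✓
Evaluate s at k=9 and k=0: 5826168 and 1; difference 5826167.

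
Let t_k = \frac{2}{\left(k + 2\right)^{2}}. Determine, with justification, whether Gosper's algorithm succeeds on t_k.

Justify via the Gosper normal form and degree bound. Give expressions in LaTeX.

No — key equation has no polynomial f.

Ratio r(k) = (k + 2)**2/(k + 3)**2.
Normal form (A,B,C) = (k**2 + 4*k + 4, k**2 + 6*k + 9, 1).
Set up (k**2 + 4*k + 4)·f(k+1) − (k**2 + 4*k + 4)·f(k) − (1) = 0.
deg f ≤ 0 (via 2,2,0).
Generic f = c0 gives residual -1; -1 = 0 cannot hold, so t_k is not Gosper-summable.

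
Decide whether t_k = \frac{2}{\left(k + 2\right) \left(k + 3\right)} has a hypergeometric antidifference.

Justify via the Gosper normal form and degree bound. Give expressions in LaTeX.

Ratio r(k) = (k + 2)/(k + 4).
Normal form (A,B,C) = (k + 2, k + 4, 1).
Need (k + 2)·f(k+1) − (k + 3)·f(k) = 1.
deg f ≤ 1 (via 1,1,0).
Solve for f: f(k) = k/2 (degree 1 ≤ 1).
R(k) = B(k−1)·f(k)/C(k) = k*(k + 3)/2; s_k = R·t_k = k/(k + 2).
Verify: 2/(k**2 + 5*k + 6) matches t_k.

Yes. s_k = \frac{k}{k + 2}.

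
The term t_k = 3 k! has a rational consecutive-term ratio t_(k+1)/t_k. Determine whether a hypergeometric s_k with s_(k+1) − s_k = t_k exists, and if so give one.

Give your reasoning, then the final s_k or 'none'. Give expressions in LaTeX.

not Gosper-summable; s_k does not exist

Compute t_(k+1)/t_k: get k + 1.
Normal form (A,B,C) = (k + 1, 1, 1).
Set up (k + 1)·f(k+1) − (1)·f(k) − (1) = 0.
deg f ≤ -1 (via 1,0,0).
Bound -1 < 0, so the key equation has no polynomial solution.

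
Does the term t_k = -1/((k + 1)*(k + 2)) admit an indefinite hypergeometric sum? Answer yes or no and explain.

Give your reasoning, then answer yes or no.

Compute t_(k+1)/t_k: get (k + 1)/(k + 3).
Normal form (A,B,C) = (k + 1, k + 3, 1).
Set up (k + 1)·f(k+1) − (k + 2)·f(k) − (1) = 0.
deg f ≤ 1 (via 1,1,0).
Solve for f: f(k) = k (degree 1 ≤ 1).
Get s_k = R·t_k = -k/(k + 1) with R(k) = B(k−1)f(k)/C(k) = k*(k + 2).
s_(k+1) − s_k = -1/(k**2 + 3*k + 2) = t_k.

Yes. s_k = -k/(k + 1).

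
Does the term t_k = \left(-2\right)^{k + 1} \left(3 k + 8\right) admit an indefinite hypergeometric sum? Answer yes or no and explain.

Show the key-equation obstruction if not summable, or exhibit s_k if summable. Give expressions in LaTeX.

Yes. s_k = 2 \left(-2\right)^{k} \left(k + 2\right).

r(k) = 2*(-3*k - 11)/(3*k + 8) after simplifying.
Gosper form: A/B · C(k+1)/C(k) with A=-2, B=1, C=k + 8/3.
Key eq: (-2)·f(k+1) = (1)·f(k) + (k + 8/3).
deg f ≤ 1 (via 0,0,1).
Match coefficients ⇒ f(k) = -(k + 2)/3.
Certificate R = B(k−1)f/C = -(k + 2)/(3*k + 8) gives s_k = 2*(-2)**k*(k + 2).
Verify: (-2)**(k + 1)*(3*k + 8) matches t_k.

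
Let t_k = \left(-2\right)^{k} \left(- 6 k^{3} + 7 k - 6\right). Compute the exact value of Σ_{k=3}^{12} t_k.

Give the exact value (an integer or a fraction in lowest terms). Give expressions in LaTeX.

Σ = -30383976

Ratio r(k) = 2*(7*k - 6*(k + 1)**3 + 1)/(6*k**3 - 7*k + 6).
Gosper form: A/B · C(k+1)/C(k) with A=-2, B=1, C=k**3 - 7*k/6 + 1.
Need (-2)·f(k+1) − (1)·f(k) = k**3 - 7*k/6 + 1.
deg f ≤ 3 (via 0,0,3).
Coefficient equations give f(k) = -(2*k**3 - 4*k**2 - k + 4)/6.
Certificate R = B(k−1)f/C = -(2*k**3 - 4*k**2 - k + 4)/(6*k**3 - 7*k + 6) gives s_k = (-2)**k*(2*k**3 - 4*k**2 - k + 4).
Check: Δs_k = (-2)**k*(-6*k**3 + 7*k - 6). ✓
Evaluate s at k=13 and k=3: -30384128 and -152; difference -30383976.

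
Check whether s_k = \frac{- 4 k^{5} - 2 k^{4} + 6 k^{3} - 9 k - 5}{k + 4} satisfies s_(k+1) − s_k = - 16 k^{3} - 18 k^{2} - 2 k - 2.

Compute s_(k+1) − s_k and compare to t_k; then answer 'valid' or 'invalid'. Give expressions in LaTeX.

s_(k+1) = (-9*k - 4*(k + 1)**5 - 2*(k + 1)**4 + 6*(k + 1)**3 - 14)/(k + 5)
s_(k+1) − s_k = (-16*k**5 - 126*k**4 - 232*k**3 - 146*k**2 - 40*k - 31)/(k**2 + 9*k + 20)
(s_(k+1) − s_k) − t_k = 9*(4*k**4 + 28*k**3 + 26*k**2 + 2*k + 1)/(k**2 + 9*k + 20)

Invalid: residual \frac{9 \left(4 k^{4} + 28 k^{3} + 26 k^{2} + 2 k + 1\right)}{k^{2} + 9 k + 20} ≠ 0.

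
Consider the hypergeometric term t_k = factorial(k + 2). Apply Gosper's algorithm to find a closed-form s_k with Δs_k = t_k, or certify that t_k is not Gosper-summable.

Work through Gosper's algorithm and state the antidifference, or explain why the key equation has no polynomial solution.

not Gosper-summable; s_k does not exist

Ratio r(k) = k + 3.
So A=k + 3 and B=1, with C=1.
Need (k + 3)·f(k+1) − (1)·f(k) = 1.
Bound: deg f ≤ -1.
Negative degree bound (-1): no f exists, t_k not Gosper-summable.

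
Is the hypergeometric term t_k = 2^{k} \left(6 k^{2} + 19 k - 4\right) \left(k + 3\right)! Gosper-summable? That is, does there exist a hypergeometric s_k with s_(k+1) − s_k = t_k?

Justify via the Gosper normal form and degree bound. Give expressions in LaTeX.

Ratio r(k) = 2*(6*k**3 + 55*k**2 + 145*k + 84)/(6*k**2 + 19*k - 4).
Take A(k)=2*k + 8, B(k)=1, C(k)=k**2 + 19*k/6 - 2/3.
f must satisfy (2*k + 8)·f(k+1) − (1)·f(k) = k**2 + 19*k/6 - 2/3.
d = 1 from the (1,0,2) case.
Solving with deg f ≤ 1: f(k) = (3*k - 4)/6.
Then R = B(k−1)f/C = (3*k - 4)/(6*k**2 + 19*k - 4), so s_k = R(k)·t_k = 2**k*(3*k - 4)*factorial(k + 3).
s_(k+1) − s_k = 2**k*(6*k**2 + 19*k - 4)*factorial(k + 3) = t_k.

Yes. s_k = 2^{k} \left(3 k - 4\right) \left(k + 3\right)!.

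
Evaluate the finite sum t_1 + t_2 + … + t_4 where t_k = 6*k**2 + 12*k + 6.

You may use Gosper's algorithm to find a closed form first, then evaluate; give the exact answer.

The ratio is (k**2 + 4*k + 4)/(k**2 + 2*k + 1).
Factor: A=1; B=1; C=k**2 + 2*k + 1.
f must satisfy (1)·f(k+1) − (1)·f(k) = k**2 + 2*k + 1.
Bound: deg f ≤ 3.
Match coefficients ⇒ f(k) = k*(k + 1)*(2*k + 1)/6.
Get s_k = R·t_k = k*(2*k**2 + 3*k + 1) with R(k) = B(k−1)f(k)/C(k) = k*(2*k + 1)/(6*(k + 1)).
Verify: 6*k**2 + 12*k + 6 matches t_k.
Σ_(k=1)^(4) t_k = s_(5) − s_(1) = 330 − (6) = 324.

Σ = 324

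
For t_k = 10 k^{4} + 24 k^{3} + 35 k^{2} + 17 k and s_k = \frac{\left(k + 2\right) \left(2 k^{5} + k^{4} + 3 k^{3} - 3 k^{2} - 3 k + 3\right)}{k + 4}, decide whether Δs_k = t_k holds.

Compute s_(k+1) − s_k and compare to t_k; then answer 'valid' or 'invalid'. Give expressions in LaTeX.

s_(k+1) = (2*k**6 + 17*k**5 + 60*k**4 + 113*k**3 + 110*k**2 + 45*k + 9)/(k + 5)
s_(k+1) − s_k = (10*k**6 + 98*k**5 + 325*k**4 + 556*k**3 + 533*k**2 + 198*k + 6)/(k**2 + 9*k + 20)
(s_(k+1) − s_k) − t_k = 2*(-8*k**5 - 63*k**4 - 128*k**3 - 160*k**2 - 71*k + 3)/(k**2 + 9*k + 20)

Invalid: residual \frac{2 \left(- 8 k^{5} - 63 k^{4} - 128 k^{3} - 160 k^{2} - 71 k + 3\right)}{k^{2} + 9 k + 20} ≠ 0.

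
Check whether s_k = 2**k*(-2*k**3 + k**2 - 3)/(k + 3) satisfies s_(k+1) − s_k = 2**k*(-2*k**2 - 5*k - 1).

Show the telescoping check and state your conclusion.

Invalid: residual 2**(k + 1)*k*(2*k**2 + 9*k + 19)/(k**2 + 7*k + 12) ≠ 0.

s_(k+1) = 2**(k + 1)*(-2*(k + 1)**3 + (k + 1)**2 - 3)/(k + 4)
s_(k+1) − s_k = 2**k*(-2*k**4 - 15*k**3 - 42*k**2 - 29*k - 12)/(k**2 + 7*k + 12)
(s_(k+1) − s_k) − t_k = 2**(k + 1)*k*(2*k**2 + 9*k + 19)/(k**2 + 7*k + 12)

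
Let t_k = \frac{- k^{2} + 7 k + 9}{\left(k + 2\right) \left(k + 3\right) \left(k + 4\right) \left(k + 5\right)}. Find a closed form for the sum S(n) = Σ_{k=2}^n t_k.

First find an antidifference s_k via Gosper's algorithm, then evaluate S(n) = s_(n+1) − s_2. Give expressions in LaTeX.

The ratio is (k + 2)*(7*k - (k + 1)**2 + 16)/((k + 6)*(-k**2 + 7*k + 9)).
So A=k + 2 and B=k + 6, with C=k**2 - 7*k - 9.
Need (k + 2)·f(k+1) − (k + 5)·f(k) = k**2 - 7*k - 9.
deg f ≤ 3 (via 1,1,2).
Coefficient equations give f(k) = -k*(k**2 + 17*k + 18)/8.
Get s_k = R·t_k = k*(k**2 + 17*k + 18)/(8*(k + 2)*(k + 3)*(k + 4)) with R(k) = B(k−1)f(k)/C(k) = -k*(k + 5)*(k**2 + 17*k + 18)/(8*(k**2 - 7*k - 9)).
Check: Δs_k = (-k**2 + 7*k + 9)/(k**4 + 14*k**3 + 71*k**2 + 154*k + 120). ✓
s_(n+1) = (n**3 + 20*n**2 + 55*n + 36)/(8*(n**3 + 12*n**2 + 47*n + 60)) and s_(2) = 7/60, so S(n) = (n**3 + 132*n**2 + 167*n - 300)/(120*(n**3 + 12*n**2 + 47*n + 60)).

S(n) = \frac{n^{3} + 132 n^{2} + 167 n - 300}{120 \left(n^{3} + 12 n^{2} + 47 n + 60\right)}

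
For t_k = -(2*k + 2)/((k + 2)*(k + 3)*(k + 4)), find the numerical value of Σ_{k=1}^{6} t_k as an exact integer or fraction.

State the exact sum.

r(k) = (k + 2)**2/((k + 1)*(k + 5)) after simplifying.
So A=k + 2 and B=k + 5, with C=k + 1.
f must satisfy (k + 2)·f(k+1) − (k + 4)·f(k) = k + 1.
d = 2 from the (1,1,1) case.
Match coefficients ⇒ f(k) = k*(k + 1)/4.
So s_k = (B(k−1)f/C)·t_k = (k*(k + 4)/4)·t_k = -k*(k + 1)/(2*(k + 2)*(k + 3)).
Δs = 2*(-k - 1)/(k**3 + 9*k**2 + 26*k + 24), as required.
Σ_(k=1)^(6) t_k = s_(7) − s_(1) = -14/45 − (-1/12) = -41/180.

Σ = -41/180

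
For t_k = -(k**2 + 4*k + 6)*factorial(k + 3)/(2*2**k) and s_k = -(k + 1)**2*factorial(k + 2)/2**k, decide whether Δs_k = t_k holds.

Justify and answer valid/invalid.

Invalid: residual (k**2 + 3*k + 4)*factorial(k + 2)/2**k ≠ 0.

s_(k+1) = -(k + 2)**2*factorial(k + 3)/(2*2**k)
s_(k+1) − s_k = -(k**3 + 5*k**2 + 12*k + 10)*factorial(k + 2)/(2*2**k)
(s_(k+1) − s_k) − t_k = (k**2 + 3*k + 4)*factorial(k + 2)/2**k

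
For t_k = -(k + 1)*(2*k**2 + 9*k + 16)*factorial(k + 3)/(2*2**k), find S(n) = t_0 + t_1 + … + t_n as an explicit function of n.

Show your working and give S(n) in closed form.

S(n) = -(24*2**n + 2*n**6*factorial(n) + 27*n**5*factorial(n) + 143*n**4*factorial(n) + 375*n**3*factorial(n) + 503*n**2*factorial(n) + 318*n*factorial(n) + 72*factorial(n))/(2*2**n)

r(k) = (k + 2)*(k + 4)*(9*k + 2*(k + 1)**2 + 25)/(2*(k + 1)*(2*k**2 + 9*k + 16)) after simplifying.
Normal form (A,B,C) = (k/2 + 2, 1, k**3 + 11*k**2/2 + 25*k/2 + 8).
Key eq: (k/2 + 2)·f(k+1) = (1)·f(k) + (k**3 + 11*k**2/2 + 25*k/2 + 8).
d = 2 from the (1,0,3) case.
Solve for f: f(k) = (k + 2)*(2*k - 1) (degree 2 ≤ 2).
So s_k = (B(k−1)f/C)·t_k = (2*(k + 2)*(2*k - 1)/((k + 1)*(2*k**2 + 9*k + 16)))·t_k = -(k + 2)*(2*k - 1)*factorial(k + 3)/2**k.
Check: Δs_k = -(k + 1)*(2*k**2 + 9*k + 16)*factorial(k + 3)/(2*2**k). ✓
Evaluate: s_(n+1) = -2**(-n - 1)*(n + 3)*(2*n + 1)*factorial(n + 4); subtract s_(0) = 12 ⇒ S(n) = -(24*2**n + 2*n**6*factorial(n) + 27*n**5*factorial(n) + 143*n**4*factorial(n) + 375*n**3*factorial(n) + 503*n**2*factorial(n) + 318*n*factorial(n) + 72*factorial(n))/(2*2**n).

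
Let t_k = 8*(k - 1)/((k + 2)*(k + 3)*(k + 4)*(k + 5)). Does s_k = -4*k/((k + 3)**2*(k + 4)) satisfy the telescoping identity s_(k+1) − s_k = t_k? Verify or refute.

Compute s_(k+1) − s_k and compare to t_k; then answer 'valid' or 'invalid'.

s_(k+1) = 4*(-k - 1)/((k + 4)**2*(k + 5))
s_(k+1) − s_k = 4*(2*k**2 + 5*k - 9)/(k**5 + 19*k**4 + 143*k**3 + 533*k**2 + 984*k + 720)
(s_(k+1) − s_k) − t_k = 12*(-k**2 - 3*k + 2)/(k**6 + 21*k**5 + 181*k**4 + 819*k**3 + 2050*k**2 + 2688*k + 1440)

Invalid: residual 12*(-k**2 - 3*k + 2)/(k**6 + 21*k**5 + 181*k**4 + 819*k**3 + 2050*k**2 + 2688*k + 1440) ≠ 0.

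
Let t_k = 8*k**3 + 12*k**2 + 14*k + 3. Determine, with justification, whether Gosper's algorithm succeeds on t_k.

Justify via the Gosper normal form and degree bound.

Yes. s_k = k*(2*k**3 + 3*k - 2).

Compute t_(k+1)/t_k: get (8*k**3 + 36*k**2 + 62*k + 37)/(8*k**3 + 12*k**2 + 14*k + 3).
Gosper form: A/B · C(k+1)/C(k) with A=1, B=1, C=k**3 + 3*k**2/2 + 7*k/4 + 3/8.
Key eq: (1)·f(k+1) = (1)·f(k) + (k**3 + 3*k**2/2 + 7*k/4 + 3/8).
deg f ≤ 4 (via 0,0,3).
Solve for f: f(k) = k*(2*k**3 + 3*k - 2)/8 (degree 4 ≤ 4).
Then R = B(k−1)f/C = k*(2*k**3 + 3*k - 2)/(8*k**3 + 12*k**2 + 14*k + 3), so s_k = R(k)·t_k = k*(2*k**3 + 3*k - 2).
Δs = 8*k**3 + 12*k**2 + 14*k + 3, as required.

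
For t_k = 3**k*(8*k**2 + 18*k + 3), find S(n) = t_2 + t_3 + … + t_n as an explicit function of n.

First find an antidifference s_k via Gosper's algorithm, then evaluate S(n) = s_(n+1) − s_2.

S(n) = 12*3**n*n**2 + 15*3**n*n + 3*3**n - 90

The ratio is 3*(8*k**2 + 34*k + 29)/(8*k**2 + 18*k + 3).
Gosper form: A/B · C(k+1)/C(k) with A=3, B=1, C=k**2 + 9*k/4 + 3/8.
Key eq: (3)·f(k+1) = (1)·f(k) + (k**2 + 9*k/4 + 3/8).
Degrees (0,0,2) ⇒ d ≤ 2.
Solve for f: f(k) = k*(4*k - 3)/8 (degree 2 ≤ 2).
Get s_k = R·t_k = 3**k*k*(4*k - 3) with R(k) = B(k−1)f(k)/C(k) = k*(4*k - 3)/(8*k**2 + 18*k + 3).
Check: Δs_k = 3**k*(8*k**2 + 18*k + 3). ✓
s_(n+1) = 3**(n + 1)*(4*n**2 + 5*n + 1) and s_(2) = 90, so S(n) = 12*3**n*n**2 + 15*3**n*n + 3*3**n - 90.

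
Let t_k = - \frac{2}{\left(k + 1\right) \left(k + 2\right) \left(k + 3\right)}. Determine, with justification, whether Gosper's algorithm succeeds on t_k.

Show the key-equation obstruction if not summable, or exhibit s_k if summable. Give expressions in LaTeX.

Yes. s_k = \frac{k \left(- k - 3\right)}{2 \left(k + 1\right) \left(k + 2\right)}.

The ratio is (k + 1)/(k + 4).
Take A(k)=k + 1, B(k)=k + 4, C(k)=1.
Set up (k + 1)·f(k+1) − (k + 3)·f(k) − (1) = 0.
d = 2 from the (1,1,0) case.
Solving with deg f ≤ 2: f(k) = k*(k + 3)/4.
R(k) = B(k−1)·f(k)/C(k) = k*(k + 3)**2/4; s_k = R·t_k = k*(-k - 3)/(2*(k + 1)*(k + 2)).
Verify: -2/(k**3 + 6*k**2 + 11*k + 6) matches t_k.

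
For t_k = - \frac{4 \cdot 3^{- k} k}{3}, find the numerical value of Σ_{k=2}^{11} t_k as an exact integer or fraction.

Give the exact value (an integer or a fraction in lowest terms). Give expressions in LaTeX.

The ratio is (k + 1)/(3*k).
So A=1/3 and B=1, with C=k.
Set up (1/3)·f(k+1) − (1)·f(k) − (k) = 0.
d = 1 from the (0,0,1) case.
Solving with deg f ≤ 1: f(k) = -3*(2*k + 1)/4.
So s_k = (B(k−1)f/C)·t_k = (-3*(2*k + 1)/(4*k))·t_k = (2*k + 1)/3**k.
s_(k+1) − s_k = -4*k/(3*3**k) = t_k.
Σ_(k=2)^(11) t_k = s_(12) − s_(2) = 25/531441 − (5/9) = -295220/531441.

Σ = -295220/531441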